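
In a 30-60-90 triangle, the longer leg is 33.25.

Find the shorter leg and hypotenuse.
In a 30-60-90 triangle the sides are in ratio 1 : √3 : 2, so short leg = long leg/√3 and hypotenuse = 2·(short leg).
Short leg = 33.25/√3 ≈ 33.25/1.73205 ≈ 19.1969
Hypotenuse = 2·19.1969 ≈ 38.3938

Short leg = 19.2, Hypotenuse = 38.39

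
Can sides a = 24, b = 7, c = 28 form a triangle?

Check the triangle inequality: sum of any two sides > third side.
a + b vs c: 24 + 7 = 31 > 28  ✓
a + c vs b: 24 + 28 = 52 > 7  ✓
b + c vs a: 7 + 28 = 35 > 24  ✓

Yes, triangle inequality satisfied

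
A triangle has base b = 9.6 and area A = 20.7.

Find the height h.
A = ½·b·h  ⇒  h = 2A/b = 2·20.7/9.6 = 41.4/9.6 ≈ 4.3125

h = 4.312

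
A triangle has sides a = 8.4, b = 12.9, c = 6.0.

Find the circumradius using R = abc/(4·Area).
First find the area with Heron's formula.
s = (8.4 + 12.9 + 6.0)/2 = 13.65
Area = √(s(s−a)(s−b)(s−c)) = √(13.65·5.25·0.75·7.65) ≈ √411.164 ≈ 20.2772
abc = 8.4·12.9·6.0 = 650.16
R = abc/(4·Area) ≈ 650.16/(4·20.2772) = 650.16/81.1087 ≈ 8.01591

R = 8.016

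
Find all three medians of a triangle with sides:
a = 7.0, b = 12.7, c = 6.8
Median formula: m_a = ½√(2b² + 2c² − a²) (and cyclically). a² = 49, b² = 161.29, c² = 46.24.
m_a = ½√(2·161.29 + 2·46.24 − 49) = ½√366.06 ≈ ½·19.1327 ≈ 9.56635
m_b = ½√(2·49 + 2·46.24 − 161.29) = ½√29.19 ≈ ½·5.40278 ≈ 2.70139
m_c = ½√(2·49 + 2·161.29 − 46.24) = ½√374.34 ≈ ½·19.3479 ≈ 9.67393

m_a = 9.566, m_b = 2.701, m_c = 9.674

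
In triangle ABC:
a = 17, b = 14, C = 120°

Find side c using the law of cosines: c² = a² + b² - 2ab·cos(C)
c² = 17² + 14² − 2·17·14·cos(120°)
cos(120°) ≈ -0.5
c² ≈ 289 + 196 − 476·(-0.5) ≈ 485 + 238 ≈ 723
c ≈ √723 ≈ 26.8887

c = 26.89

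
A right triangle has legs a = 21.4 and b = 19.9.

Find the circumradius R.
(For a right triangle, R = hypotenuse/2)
Hypotenuse c = √(a² + b²) = √(457.96 + 396.01) = √853.97 ≈ 29.2228
R = c/2 ≈ 29.2228/2 ≈ 14.6114

R = 14.61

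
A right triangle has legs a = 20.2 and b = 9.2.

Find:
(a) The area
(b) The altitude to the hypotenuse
(a) The legs are perpendicular, so Area = ½·a·b = ½·20.2·9.2 = ½·185.84 = 92.92
(b) Hypotenuse c = √(a² + b²) = √(408.04 + 84.64) = √492.68 ≈ 22.1964
    Area = ½·c·h_c  ⇒  h_c = 2·Area/c = 185.84/22.1964 ≈ 8.37253

Area = 92.92, h_c = 8.373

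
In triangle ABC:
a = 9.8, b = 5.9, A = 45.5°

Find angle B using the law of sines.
a/sin(A) = b/sin(B)  ⇒  sin(B) = b·sin(A)/a = 5.9·sin(45.5°)/9.8
sin(45.5°) ≈ 0.71325
sin(B) ≈ 5.9·0.71325/9.8 ≈ 4.20818/9.8 ≈ 0.429406
B = arcsin(0.429406) ≈ 25.4299°
(Since b ≤ a we need B ≤ A, so the obtuse alternative 180° − 25.4299° ≈ 154.57° is rejected.)

B = 25.43°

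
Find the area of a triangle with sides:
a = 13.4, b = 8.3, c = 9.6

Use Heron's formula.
s = (13.4 + 8.3 + 9.6)/2 = 31.3/2 = 15.65
s − a = 2.25, s − b = 7.35, s − c = 6.05
s(s−a)(s−b)(s−c) = 15.65·2.25·7.35·6.05 ≈ 1565.81
Area = √1565.81 ≈ 39.5703

Area = 39.57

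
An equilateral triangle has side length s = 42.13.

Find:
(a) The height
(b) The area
(a) The height splits the triangle into two 30-60-90 halves: h = s·√3/2 = 42.13·1.73205/2 ≈ 72.9713/2 ≈ 36.4857
(b) Area = (√3/4)·s² = (√3/4)·42.13² = (√3/4)·1774.9369 ≈ 0.433013·1774.9369 ≈ 768.57

Height = 36.49, Area = 768.6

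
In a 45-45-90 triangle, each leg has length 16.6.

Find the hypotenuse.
In a 45-45-90 triangle the sides are in ratio 1 : 1 : √2, so hypotenuse = leg·√2.
Hypotenuse = 16.6·√2 ≈ 16.6·1.41421 ≈ 23.4759

Hypotenuse = 16.6√2 = 23.48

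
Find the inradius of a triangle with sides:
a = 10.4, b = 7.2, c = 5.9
r = Area/s where s is the semi-perimeter.
s = (10.4 + 7.2 + 5.9)/2 = 23.5/2 = 11.75
Area = √(s(s−a)(s−b)(s−c)) = √(11.75·1.35·4.55·5.85) ≈ √422.22 ≈ 20.548
r ≈ 20.548/11.75 ≈ 1.74877

r = 1.749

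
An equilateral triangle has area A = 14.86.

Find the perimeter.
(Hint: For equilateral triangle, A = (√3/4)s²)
A = (√3/4)s²  ⇒  s² = 4A/√3 = 4·14.86/√3 = 59.44/1.73205 ≈ 34.3177
s ≈ √34.3177 ≈ 5.85813
Perimeter = 3s ≈ 3·5.85813 ≈ 17.5744

Perimeter = 17.57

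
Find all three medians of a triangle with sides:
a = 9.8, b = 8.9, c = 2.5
Median formula: m_a = ½√(2b² + 2c² − a²) (and cyclically). a² = 96.04, b² = 79.21, c² = 6.25.
m_a = ½√(2·79.21 + 2·6.25 − 96.04) = ½√74.88 ≈ ½·8.65332 ≈ 4.32666
m_b = ½√(2·96.04 + 2·6.25 − 79.21) = ½√125.37 ≈ ½·11.1969 ≈ 5.59844
m_c = ½√(2·96.04 + 2·79.21 − 6.25) = ½√344.25 ≈ ½·18.554 ≈ 9.27699

m_a = 4.327, m_b = 5.598, m_c = 9.277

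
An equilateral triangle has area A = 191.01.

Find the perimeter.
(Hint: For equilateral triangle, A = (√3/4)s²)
A = (√3/4)s²  ⇒  s² = 4A/√3 = 4·191.01/√3 = 764.04/1.73205 ≈ 441.119
s ≈ √441.119 ≈ 21.0028
Perimeter = 3s ≈ 3·21.0028 ≈ 63.0085

Perimeter = 63.01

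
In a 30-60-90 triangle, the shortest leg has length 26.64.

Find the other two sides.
In a 30-60-90 triangle the sides are in ratio 1 : √3 : 2 (short leg : long leg : hypotenuse).
Long leg = 26.64·√3 ≈ 26.64·1.73205 ≈ 46.1418
Hypotenuse = 2·26.64 = 53.28

Long leg = 26.64√3 = 46.14, Hypotenuse = 53.28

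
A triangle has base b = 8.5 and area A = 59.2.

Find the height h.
A = ½·b·h  ⇒  h = 2A/b = 2·59.2/8.5 = 118.4/8.5 ≈ 13.9294

h = 13.93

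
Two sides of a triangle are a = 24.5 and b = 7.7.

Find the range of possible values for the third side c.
Triangle inequality: |a − b| < c < a + b
|a − b| = |24.5 − 7.7| = 16.8
a + b = 24.5 + 7.7 = 32.2

16.8 < c < 32.2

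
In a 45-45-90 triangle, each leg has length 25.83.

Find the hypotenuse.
In a 45-45-90 triangle the sides are in ratio 1 : 1 : √2, so hypotenuse = leg·√2.
Hypotenuse = 25.83·√2 ≈ 25.83·1.41421 ≈ 36.5291

Hypotenuse = 25.83√2 = 36.53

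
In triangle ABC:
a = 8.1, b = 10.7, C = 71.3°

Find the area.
Two sides and the included angle (SAS): A = ½·a·b·sin(C) = ½·8.1·10.7·sin(71.3°)
sin(71.3°) ≈ 0.94721
A ≈ ½·86.67·0.94721 = 43.335·0.94721 ≈ 41.0474

Area = 41.05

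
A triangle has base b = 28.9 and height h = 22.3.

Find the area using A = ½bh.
A = ½·b·h = ½·28.9·22.3 = ½·644.47 = 322.235

Area = 322.235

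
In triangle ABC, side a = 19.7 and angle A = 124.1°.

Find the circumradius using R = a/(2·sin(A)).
R = a/(2·sin(A)) = 19.7/(2·sin(124.1°))
sin(124.1°) ≈ 0.82806
R ≈ 19.7/(2·0.82806) = 19.7/1.65612 ≈ 11.8953

R = 11.9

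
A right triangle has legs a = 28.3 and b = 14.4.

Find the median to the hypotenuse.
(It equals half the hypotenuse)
Hypotenuse c = √(a² + b²) = √(800.89 + 207.36) = √1008.25 ≈ 31.753
Median to hypotenuse = c/2 ≈ 31.753/2 ≈ 15.8765

Median = 15.88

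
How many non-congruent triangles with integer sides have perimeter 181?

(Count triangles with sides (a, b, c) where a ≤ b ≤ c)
Let a ≤ b ≤ c with a + b + c = 181. The only binding inequality is a + b > c, i.e. 181 − c > c, so c < 181/2; and c ≥ 181/3 since c is the largest side.
So 61 ≤ c ≤ 90. For each c, b runs from ⌈(181 − c)/2⌉ up to c (then a = 181 − b − c satisfies 1 ≤ a ≤ b automatically), giving c − ⌈(181 − c)/2⌉ + 1 choices.
Summing over c: 2 + 3 + 5 + 6 + … + 44 + 45  (30 terms, c = 61, …, 90) = 705
Check (closed form: nearest integer to p²/48 for even p, (p+3)²/48 for odd p): (181+3)²/48 = 184²/48 = 33856/48 ≈ 705.33 → 705

705 triangles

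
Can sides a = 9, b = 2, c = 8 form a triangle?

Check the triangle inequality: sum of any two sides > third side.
a + b vs c: 9 + 2 = 11 > 8  ✓
a + c vs b: 9 + 8 = 17 > 2  ✓
b + c vs a: 2 + 8 = 10 > 9  ✓

Yes, triangle inequality satisfied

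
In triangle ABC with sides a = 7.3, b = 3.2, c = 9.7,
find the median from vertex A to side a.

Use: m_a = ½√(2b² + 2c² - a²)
m_a = ½√(2·3.2² + 2·9.7² − 7.3²) = ½√(2·10.24 + 2·94.09 − 53.29) = ½√(20.48 + 188.18 − 53.29) = ½√155.37
√155.37 ≈ 12.4648, so m_a ≈ 6.23238

m_a = 6.232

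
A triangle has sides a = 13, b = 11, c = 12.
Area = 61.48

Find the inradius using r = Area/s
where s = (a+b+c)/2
s = (13 + 11 + 12)/2 = 36/2 = 18
r = Area/s = 61.48/18 ≈ 3.41556

r = 3.416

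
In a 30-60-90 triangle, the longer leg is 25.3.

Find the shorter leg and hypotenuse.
In a 30-60-90 triangle the sides are in ratio 1 : √3 : 2, so short leg = long leg/√3 and hypotenuse = 2·(short leg).
Short leg = 25.3/√3 ≈ 25.3/1.73205 ≈ 14.607
Hypotenuse = 2·14.607 ≈ 29.2139

Short leg = 14.61, Hypotenuse = 29.21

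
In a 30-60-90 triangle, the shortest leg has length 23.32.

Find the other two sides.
In a 30-60-90 triangle the sides are in ratio 1 : √3 : 2 (short leg : long leg : hypotenuse).
Long leg = 23.32·√3 ≈ 23.32·1.73205 ≈ 40.3914
Hypotenuse = 2·23.32 = 46.64

Long leg = 23.32√3 = 40.39, Hypotenuse = 46.64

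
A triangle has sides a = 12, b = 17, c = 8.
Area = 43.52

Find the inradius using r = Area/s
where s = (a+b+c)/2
s = (12 + 17 + 8)/2 = 37/2 = 18.5
r = Area/s = 43.52/18.5 ≈ 2.35243

r = 2.352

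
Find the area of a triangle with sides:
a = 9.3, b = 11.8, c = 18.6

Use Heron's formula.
s = (9.3 + 11.8 + 18.6)/2 = 39.7/2 = 19.85
s − a = 10.55, s − b = 8.05, s − c = 1.25
s(s−a)(s−b)(s−c) = 19.85·10.55·8.05·1.25 ≈ 2107.26
Area = √2107.26 ≈ 45.9049

Area = 45.9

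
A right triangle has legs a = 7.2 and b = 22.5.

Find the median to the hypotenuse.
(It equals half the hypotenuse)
Hypotenuse c = √(a² + b²) = √(51.84 + 506.25) = √558.09 ≈ 23.6239
Median to hypotenuse = c/2 ≈ 23.6239/2 ≈ 11.812

Median = 11.81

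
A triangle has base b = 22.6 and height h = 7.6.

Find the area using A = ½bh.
A = ½·b·h = ½·22.6·7.6 = ½·171.76 = 85.88

Area = 85.88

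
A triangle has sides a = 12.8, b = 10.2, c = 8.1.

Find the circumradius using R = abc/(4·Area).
First find the area with Heron's formula.
s = (12.8 + 10.2 + 8.1)/2 = 15.55
Area = √(s(s−a)(s−b)(s−c)) = √(15.55·2.75·5.35·7.45) ≈ √1704.41 ≈ 41.2845
abc = 12.8·10.2·8.1 = 1057.536
R = abc/(4·Area) ≈ 1057.536/(4·41.2845) = 1057.536/165.138 ≈ 6.40396

R = 6.404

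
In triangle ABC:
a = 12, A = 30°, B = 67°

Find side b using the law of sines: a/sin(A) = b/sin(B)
a/sin(A) = b/sin(B)  ⇒  b = a·sin(B)/sin(A) = 12·sin(67°)/sin(30°)
sin(67°) ≈ 0.920505, sin(30°) ≈ 0.5
b ≈ 12·0.920505/0.5 ≈ 11.0461/0.5 ≈ 22.0921

b = 22.09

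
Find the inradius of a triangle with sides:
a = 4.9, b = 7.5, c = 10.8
r = Area/s where s is the semi-perimeter.
s = (4.9 + 7.5 + 10.8)/2 = 23.2/2 = 11.6
Area = √(s(s−a)(s−b)(s−c)) = √(11.6·6.7·4.1·0.8) ≈ √254.922 ≈ 15.9663
r ≈ 15.9663/11.6 ≈ 1.3764

r = 1.376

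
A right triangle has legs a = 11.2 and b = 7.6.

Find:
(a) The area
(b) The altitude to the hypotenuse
(a) The legs are perpendicular, so Area = ½·a·b = ½·11.2·7.6 = ½·85.12 = 42.56
(b) Hypotenuse c = √(a² + b²) = √(125.44 + 57.76) = √183.2 ≈ 13.5351
    Area = ½·c·h_c  ⇒  h_c = 2·Area/c = 85.12/13.5351 ≈ 6.28882

Area = 42.56, h_c = 6.289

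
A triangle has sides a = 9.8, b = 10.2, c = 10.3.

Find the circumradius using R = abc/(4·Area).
First find the area with Heron's formula.
s = (9.8 + 10.2 + 10.3)/2 = 15.15
Area = √(s(s−a)(s−b)(s−c)) = √(15.15·5.35·4.95·4.85) ≈ √1945.87 ≈ 44.112
abc = 9.8·10.2·10.3 = 1029.588
R = abc/(4·Area) ≈ 1029.588/(4·44.112) = 1029.588/176.448 ≈ 5.83508

R = 5.835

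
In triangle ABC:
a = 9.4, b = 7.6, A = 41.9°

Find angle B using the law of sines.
a/sin(A) = b/sin(B)  ⇒  sin(B) = b·sin(A)/a = 7.6·sin(41.9°)/9.4
sin(41.9°) ≈ 0.667833
sin(B) ≈ 7.6·0.667833/9.4 ≈ 5.07553/9.4 ≈ 0.53995
B = arcsin(0.53995) ≈ 32.6802°
(Since b ≤ a we need B ≤ A, so the obtuse alternative 180° − 32.6802° ≈ 147.32° is rejected.)

B = 32.68°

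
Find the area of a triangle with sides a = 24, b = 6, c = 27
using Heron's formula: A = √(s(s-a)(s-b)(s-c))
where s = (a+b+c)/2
s = (24 + 6 + 27)/2 = 57/2 = 28.5
s − a = 4.5, s − b = 22.5, s − c = 1.5
s(s−a)(s−b)(s−c) = 28.5·4.5·22.5·1.5 = 4328.4375
Area = √4328.4375 ≈ 65.7909

s = 28.5, Area = 65.79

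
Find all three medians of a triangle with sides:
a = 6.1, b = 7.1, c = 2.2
Median formula: m_a = ½√(2b² + 2c² − a²) (and cyclically). a² = 37.21, b² = 50.41, c² = 4.84.
m_a = ½√(2·50.41 + 2·4.84 − 37.21) = ½√73.29 ≈ ½·8.56096 ≈ 4.28048
m_b = ½√(2·37.21 + 2·4.84 − 50.41) = ½√33.69 ≈ ½·5.80431 ≈ 2.90215
m_c = ½√(2·37.21 + 2·50.41 − 4.84) = ½√170.4 ≈ ½·13.0537 ≈ 6.52687

m_a = 4.28, m_b = 2.902, m_c = 6.527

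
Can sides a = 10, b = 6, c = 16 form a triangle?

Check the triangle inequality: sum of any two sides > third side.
a + b vs c: 10 + 6 = 16 ≤ 16  ✗
a + c vs b: 10 + 16 = 26 > 6  ✓
b + c vs a: 6 + 16 = 22 > 10  ✓

No: 10 + 6 = 16 is not > 16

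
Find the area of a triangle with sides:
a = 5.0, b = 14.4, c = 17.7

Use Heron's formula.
s = (5.0 + 14.4 + 17.7)/2 = 37.1/2 = 18.55
s − a = 13.55, s − b = 4.15, s − c = 0.85
s(s−a)(s−b)(s−c) = 18.55·13.55·4.15·0.85 ≈ 886.646
Area = √886.646 ≈ 29.7766

Area = 29.78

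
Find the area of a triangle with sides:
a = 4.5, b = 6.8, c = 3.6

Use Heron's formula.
s = (4.5 + 6.8 + 3.6)/2 = 14.9/2 = 7.45
s − a = 2.95, s − b = 0.65, s − c = 3.85
s(s−a)(s−b)(s−c) = 7.45·2.95·0.65·3.85 ≈ 54.9987
Area = √54.9987 ≈ 7.41611

Area = 7.416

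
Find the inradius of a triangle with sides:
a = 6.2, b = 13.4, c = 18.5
r = Area/s where s is the semi-perimeter.
s = (6.2 + 13.4 + 18.5)/2 = 38.1/2 = 19.05
Area = √(s(s−a)(s−b)(s−c)) = √(19.05·12.85·5.65·0.55) ≈ √760.693 ≈ 27.5807
r ≈ 27.5807/19.05 ≈ 1.4478

r = 1.448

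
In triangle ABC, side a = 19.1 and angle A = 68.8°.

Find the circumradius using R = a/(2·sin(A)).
R = a/(2·sin(A)) = 19.1/(2·sin(68.8°))
sin(68.8°) ≈ 0.932324
R ≈ 19.1/(2·0.932324) = 19.1/1.86465 ≈ 10.2432

R = 10.24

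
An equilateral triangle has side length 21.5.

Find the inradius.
r = Area/s with s the semi-perimeter.
Area = (√3/4)·21.5² = (√3/4)·462.25 ≈ 0.433013·462.25 ≈ 200.16
s = 3·21.5/2 = 32.25
r ≈ 200.16/32.25 ≈ 6.20652
(Equivalently r = side/(2√3) = 21.5/3.4641 ≈ 6.20652.)

r = 6.207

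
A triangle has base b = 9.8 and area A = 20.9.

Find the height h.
A = ½·b·h  ⇒  h = 2A/b = 2·20.9/9.8 = 41.8/9.8 ≈ 4.26531

h = 4.265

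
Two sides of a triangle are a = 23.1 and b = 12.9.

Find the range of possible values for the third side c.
Triangle inequality: |a − b| < c < a + b
|a − b| = |23.1 − 12.9| = 10.2
a + b = 23.1 + 12.9 = 36

10.2 < c < 36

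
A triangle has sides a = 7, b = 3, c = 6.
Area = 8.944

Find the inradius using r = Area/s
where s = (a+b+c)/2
s = (7 + 3 + 6)/2 = 16/2 = 8
r = Area/s = 8.944/8 ≈ 1.118

r = 1.118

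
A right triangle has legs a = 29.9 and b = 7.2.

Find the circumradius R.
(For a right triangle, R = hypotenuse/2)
Hypotenuse c = √(a² + b²) = √(894.01 + 51.84) = √945.85 ≈ 30.7547
R = c/2 ≈ 30.7547/2 ≈ 15.3773

R = 15.38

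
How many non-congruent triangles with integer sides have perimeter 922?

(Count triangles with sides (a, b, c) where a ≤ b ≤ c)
Let a ≤ b ≤ c with a + b + c = 922. The only binding inequality is a + b > c, i.e. 922 − c > c, so c < 922/2; and c ≥ 922/3 since c is the largest side.
So 308 ≤ c ≤ 460. For each c, b runs from ⌈(922 − c)/2⌉ up to c (then a = 922 − b − c satisfies 1 ≤ a ≤ b automatically), giving c − ⌈(922 − c)/2⌉ + 1 choices.
Summing over c: 2 + 3 + 5 + 6 + … + 228 + 230  (153 terms, c = 308, …, 460) = 17710
Check (closed form: nearest integer to p²/48 for even p, (p+3)²/48 for odd p): 922²/48 = 850084/48 ≈ 17710.08 → 17710

17710 triangles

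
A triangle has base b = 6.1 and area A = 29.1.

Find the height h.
A = ½·b·h  ⇒  h = 2A/b = 2·29.1/6.1 = 58.2/6.1 ≈ 9.54098

h = 9.541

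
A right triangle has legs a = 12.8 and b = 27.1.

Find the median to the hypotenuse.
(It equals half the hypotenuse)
Hypotenuse c = √(a² + b²) = √(163.84 + 734.41) = √898.25 ≈ 29.9708
Median to hypotenuse = c/2 ≈ 29.9708/2 ≈ 14.9854

Median = 14.99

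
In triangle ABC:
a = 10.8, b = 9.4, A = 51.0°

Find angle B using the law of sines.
a/sin(A) = b/sin(B)  ⇒  sin(B) = b·sin(A)/a = 9.4·sin(51.0°)/10.8
sin(51.0°) ≈ 0.777146
sin(B) ≈ 9.4·0.777146/10.8 ≈ 7.30517/10.8 ≈ 0.676405
B = arcsin(0.676405) ≈ 42.5633°
(Since b ≤ a we need B ≤ A, so the obtuse alternative 180° − 42.5633° ≈ 137.437° is rejected.)

B = 42.56°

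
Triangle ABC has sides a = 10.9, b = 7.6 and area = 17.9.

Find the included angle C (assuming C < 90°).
Area = ½·a·b·sin(C)  ⇒  sin(C) = 2·Area/(a·b) = 2·17.9/(10.9·7.6) = 35.8/82.84 ≈ 0.432158
C = arcsin(0.432158) ≈ 25.6046° (taking the acute solution since C < 90°)

C = 25.6°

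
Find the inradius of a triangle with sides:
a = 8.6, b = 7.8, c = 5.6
r = Area/s where s is the semi-perimeter.
s = (8.6 + 7.8 + 5.6)/2 = 22/2 = 11
Area = √(s(s−a)(s−b)(s−c)) = √(11·2.4·3.2·5.4) ≈ √456.192 ≈ 21.3587
r ≈ 21.3587/11 ≈ 1.9417

r = 1.942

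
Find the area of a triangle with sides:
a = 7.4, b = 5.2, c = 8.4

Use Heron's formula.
s = (7.4 + 5.2 + 8.4)/2 = 21/2 = 10.5
s − a = 3.1, s − b = 5.3, s − c = 2.1
s(s−a)(s−b)(s−c) = 10.5·3.1·5.3·2.1 ≈ 362.281
Area = √362.281 ≈ 19.0337

Area = 19.03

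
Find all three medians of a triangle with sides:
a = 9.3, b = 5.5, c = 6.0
Median formula: m_a = ½√(2b² + 2c² − a²) (and cyclically). a² = 86.49, b² = 30.25, c² = 36.
m_a = ½√(2·30.25 + 2·36 − 86.49) = ½√46.01 ≈ ½·6.78307 ≈ 3.39153
m_b = ½√(2·86.49 + 2·36 − 30.25) = ½√214.73 ≈ ½·14.6537 ≈ 7.32683
m_c = ½√(2·86.49 + 2·30.25 − 36) = ½√197.48 ≈ ½·14.0528 ≈ 7.02638

m_a = 3.392, m_b = 7.327, m_c = 7.026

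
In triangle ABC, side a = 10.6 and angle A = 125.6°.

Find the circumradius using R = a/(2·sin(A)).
R = a/(2·sin(A)) = 10.6/(2·sin(125.6°))
sin(125.6°) ≈ 0.813101
R ≈ 10.6/(2·0.813101) = 10.6/1.6262 ≈ 6.51826

R = 6.518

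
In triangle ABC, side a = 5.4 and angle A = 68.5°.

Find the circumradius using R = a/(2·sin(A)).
R = a/(2·sin(A)) = 5.4/(2·sin(68.5°))
sin(68.5°) ≈ 0.930418
R ≈ 5.4/(2·0.930418) = 5.4/1.86084 ≈ 2.90192

R = 2.902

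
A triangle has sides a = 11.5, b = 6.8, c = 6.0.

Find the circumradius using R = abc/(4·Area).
First find the area with Heron's formula.
s = (11.5 + 6.8 + 6.0)/2 = 12.15
Area = √(s(s−a)(s−b)(s−c)) = √(12.15·0.65·5.35·6.15) ≈ √259.847 ≈ 16.1198
abc = 11.5·6.8·6.0 = 469.2
R = abc/(4·Area) ≈ 469.2/(4·16.1198) = 469.2/64.4791 ≈ 7.27677

R = 7.277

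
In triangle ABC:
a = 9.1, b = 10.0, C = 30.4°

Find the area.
Two sides and the included angle (SAS): A = ½·a·b·sin(C) = ½·9.1·10.0·sin(30.4°)
sin(30.4°) ≈ 0.506034
A ≈ ½·91·0.506034 = 45.5·0.506034 ≈ 23.0245

Area = 23.02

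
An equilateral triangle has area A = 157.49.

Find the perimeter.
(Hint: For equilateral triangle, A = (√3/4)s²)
A = (√3/4)s²  ⇒  s² = 4A/√3 = 4·157.49/√3 = 629.96/1.73205 ≈ 363.708
s ≈ √363.708 ≈ 19.0711
Perimeter = 3s ≈ 3·19.0711 ≈ 57.2134

Perimeter = 57.21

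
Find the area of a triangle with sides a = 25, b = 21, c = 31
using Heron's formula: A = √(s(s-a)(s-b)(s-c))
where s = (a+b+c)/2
s = (25 + 21 + 31)/2 = 77/2 = 38.5
s − a = 13.5, s − b = 17.5, s − c = 7.5
s(s−a)(s−b)(s−c) = 38.5·13.5·17.5·7.5 = 68217.1875
Area = √68217.1875 ≈ 261.184

s = 38.5, Area = 261.2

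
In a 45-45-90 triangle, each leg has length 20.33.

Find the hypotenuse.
In a 45-45-90 triangle the sides are in ratio 1 : 1 : √2, so hypotenuse = leg·√2.
Hypotenuse = 20.33·√2 ≈ 20.33·1.41421 ≈ 28.751

Hypotenuse = 20.33√2 = 28.75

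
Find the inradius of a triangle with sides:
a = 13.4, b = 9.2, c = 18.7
r = Area/s where s is the semi-perimeter.
s = (13.4 + 9.2 + 18.7)/2 = 41.3/2 = 20.65
Area = √(s(s−a)(s−b)(s−c)) = √(20.65·7.25·11.45·1.95) ≈ √3342.71 ≈ 57.8161
r ≈ 57.8161/20.65 ≈ 2.79981

r = 2.8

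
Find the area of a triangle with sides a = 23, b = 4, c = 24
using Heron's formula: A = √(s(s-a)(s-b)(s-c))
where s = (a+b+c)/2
s = (23 + 4 + 24)/2 = 51/2 = 25.5
s − a = 2.5, s − b = 21.5, s − c = 1.5
s(s−a)(s−b)(s−c) = 25.5·2.5·21.5·1.5 = 2055.9375
Area = √2055.9375 ≈ 45.3424

s = 25.5, Area = 45.34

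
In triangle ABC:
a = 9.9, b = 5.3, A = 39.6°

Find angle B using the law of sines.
a/sin(A) = b/sin(B)  ⇒  sin(B) = b·sin(A)/a = 5.3·sin(39.6°)/9.9
sin(39.6°) ≈ 0.637424
sin(B) ≈ 5.3·0.637424/9.9 ≈ 3.37835/9.9 ≈ 0.341247
B = arcsin(0.341247) ≈ 19.9529°
(Since b ≤ a we need B ≤ A, so the obtuse alternative 180° − 19.9529° ≈ 160.047° is rejected.)

B = 19.95°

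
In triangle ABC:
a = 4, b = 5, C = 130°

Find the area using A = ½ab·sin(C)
A = ½·a·b·sin(C) = ½·4·5·sin(130°)
sin(130°) ≈ 0.766044
A ≈ ½·20·0.766044 = 10·0.766044 ≈ 7.66044

Area = 7.66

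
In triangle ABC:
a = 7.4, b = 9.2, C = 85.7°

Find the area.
Two sides and the included angle (SAS): A = ½·a·b·sin(C) = ½·7.4·9.2·sin(85.7°)
sin(85.7°) ≈ 0.997185
A ≈ ½·68.08·0.997185 = 34.04·0.997185 ≈ 33.9442

Area = 33.94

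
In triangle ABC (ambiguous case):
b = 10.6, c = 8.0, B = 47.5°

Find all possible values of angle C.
b/sin(B) = c/sin(C)  ⇒  sin(C) = c·sin(B)/b = 8.0·sin(47.5°)/10.6
sin(47.5°) ≈ 0.737277
sin(C) ≈ 8.0·0.737277/10.6 ≈ 5.89822/10.6 ≈ 0.556436
Candidate 1: C₁ = arcsin(0.556436) ≈ 33.8097°  →  A = 180° − 47.5° − 33.8097° ≈ 98.6903° > 0, valid
Candidate 2: C₂ = 180° − C₁ ≈ 146.19°  →  A = 180° − 47.5° − 146.19° ≈ -13.6903° ≤ 0, not a valid triangle

C = 33.81° (one solution)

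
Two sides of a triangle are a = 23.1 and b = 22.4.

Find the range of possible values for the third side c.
Triangle inequality: |a − b| < c < a + b
|a − b| = |23.1 − 22.4| = 0.7
a + b = 23.1 + 22.4 = 45.5

0.7 < c < 45.5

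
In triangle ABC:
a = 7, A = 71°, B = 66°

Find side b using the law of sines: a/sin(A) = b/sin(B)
a/sin(A) = b/sin(B)  ⇒  b = a·sin(B)/sin(A) = 7·sin(66°)/sin(71°)
sin(66°) ≈ 0.913545, sin(71°) ≈ 0.945519
b ≈ 7·0.913545/0.945519 ≈ 6.39482/0.945519 ≈ 6.76329

b = 6.763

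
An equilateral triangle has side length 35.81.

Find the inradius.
r = Area/s with s the semi-perimeter.
Area = (√3/4)·35.81² = (√3/4)·1282.3561 ≈ 0.433013·1282.3561 ≈ 555.276
s = 3·35.81/2 = 53.715
r ≈ 555.276/53.715 ≈ 10.3375
(Equivalently r = side/(2√3) = 35.81/3.4641 ≈ 10.3375.)

r = 10.34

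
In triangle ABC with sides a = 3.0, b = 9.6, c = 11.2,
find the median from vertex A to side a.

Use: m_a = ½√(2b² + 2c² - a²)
m_a = ½√(2·9.6² + 2·11.2² − 3.0²) = ½√(2·92.16 + 2·125.44 − 9) = ½√(184.32 + 250.88 − 9) = ½√426.2
√426.2 ≈ 20.6446, so m_a ≈ 10.3223

m_a = 10.32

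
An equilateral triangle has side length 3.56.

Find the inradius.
r = Area/s with s the semi-perimeter.
Area = (√3/4)·3.56² = (√3/4)·12.6736 ≈ 0.433013·12.6736 ≈ 5.48783
s = 3·3.56/2 = 5.34
r ≈ 5.48783/5.34 ≈ 1.02768
(Equivalently r = side/(2√3) = 3.56/3.4641 ≈ 1.02768.)

r = 1.028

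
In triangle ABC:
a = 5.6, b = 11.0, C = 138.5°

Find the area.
Two sides and the included angle (SAS): A = ½·a·b·sin(C) = ½·5.6·11.0·sin(138.5°)
sin(138.5°) ≈ 0.66262
A ≈ ½·61.6·0.66262 = 30.8·0.66262 ≈ 20.4087

Area = 20.41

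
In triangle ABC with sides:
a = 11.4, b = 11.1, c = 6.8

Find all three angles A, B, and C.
Law of cosines for each angle (a² = 129.96, b² = 123.21, c² = 46.24):
cos(A) = (b² + c² − a²)/(2bc) = (123.21 + 46.24 − 129.96)/(2·11.1·6.8) = 39.49/150.96 ≈ 0.261592  ⇒  A ≈ 74.8354°
cos(B) = (a² + c² − b²)/(2ac) = (129.96 + 46.24 − 123.21)/(2·11.4·6.8) = 52.99/155.04 ≈ 0.341783  ⇒  B ≈ 70.0145°
cos(C) = (a² + b² − c²)/(2ab) = (129.96 + 123.21 − 46.24)/(2·11.4·11.1) = 206.93/253.08 ≈ 0.817647  ⇒  C ≈ 35.1501°
Check: A + B + C ≈ 180°

A = 74.84°, B = 70.01°, C = 35.15°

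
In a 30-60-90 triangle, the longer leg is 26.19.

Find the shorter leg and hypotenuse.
In a 30-60-90 triangle the sides are in ratio 1 : √3 : 2, so short leg = long leg/√3 and hypotenuse = 2·(short leg).
Short leg = 26.19/√3 ≈ 26.19/1.73205 ≈ 15.1208
Hypotenuse = 2·15.1208 ≈ 30.2416

Short leg = 15.12, Hypotenuse = 30.24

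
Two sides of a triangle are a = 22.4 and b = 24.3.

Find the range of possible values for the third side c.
Triangle inequality: |a − b| < c < a + b
|a − b| = |22.4 − 24.3| = 1.9
a + b = 22.4 + 24.3 = 46.7

1.9 < c < 46.7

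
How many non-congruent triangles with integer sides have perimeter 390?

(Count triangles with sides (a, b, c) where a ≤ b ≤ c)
Let a ≤ b ≤ c with a + b + c = 390. The only binding inequality is a + b > c, i.e. 390 − c > c, so c < 390/2; and c ≥ 390/3 since c is the largest side.
So 130 ≤ c ≤ 194. For each c, b runs from ⌈(390 − c)/2⌉ up to c (then a = 390 − b − c satisfies 1 ≤ a ≤ b automatically), giving c − ⌈(390 − c)/2⌉ + 1 choices.
Summing over c: 1 + 2 + 4 + 5 + … + 95 + 97  (65 terms, c = 130, …, 194) = 3169
Check (closed form: nearest integer to p²/48 for even p, (p+3)²/48 for odd p): 390²/48 = 152100/48 ≈ 3168.75 → 3169

3169 triangles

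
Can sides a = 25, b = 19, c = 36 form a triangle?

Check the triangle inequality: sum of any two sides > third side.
a + b vs c: 25 + 19 = 44 > 36  ✓
a + c vs b: 25 + 36 = 61 > 19  ✓
b + c vs a: 19 + 36 = 55 > 25  ✓

Yes, triangle inequality satisfied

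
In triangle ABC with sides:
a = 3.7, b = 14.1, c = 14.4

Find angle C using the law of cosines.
c² = a² + b² − 2ab·cos(C)  ⇒  cos(C) = (a² + b² − c²)/(2ab)
cos(C) = (3.7² + 14.1² − 14.4²)/(2·3.7·14.1) = (13.69 + 198.81 − 207.36)/104.34 = 5.14/104.34 ≈ 0.049262
C = arccos(0.049262) ≈ 87.1764°

C = 87.18°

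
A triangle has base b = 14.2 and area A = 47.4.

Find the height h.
A = ½·b·h  ⇒  h = 2A/b = 2·47.4/14.2 = 94.8/14.2 ≈ 6.67606

h = 6.676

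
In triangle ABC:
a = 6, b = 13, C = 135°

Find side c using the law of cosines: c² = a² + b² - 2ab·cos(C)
c² = 6² + 13² − 2·6·13·cos(135°)
cos(135°) ≈ -0.707107
c² ≈ 36 + 169 − 156·(-0.707107) ≈ 205 + 110.309 ≈ 315.309
c ≈ √315.309 ≈ 17.7569

c = 17.76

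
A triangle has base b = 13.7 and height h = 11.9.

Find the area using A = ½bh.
A = ½·b·h = ½·13.7·11.9 = ½·163.03 = 81.515

Area = 81.515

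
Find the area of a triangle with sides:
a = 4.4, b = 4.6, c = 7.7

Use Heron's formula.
s = (4.4 + 4.6 + 7.7)/2 = 16.7/2 = 8.35
s − a = 3.95, s − b = 3.75, s − c = 0.65
s(s−a)(s−b)(s−c) = 8.35·3.95·3.75·0.65 ≈ 80.3948
Area = √80.3948 ≈ 8.96632

Area = 8.966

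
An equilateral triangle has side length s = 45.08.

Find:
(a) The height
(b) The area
(a) The height splits the triangle into two 30-60-90 halves: h = s·√3/2 = 45.08·1.73205/2 ≈ 78.0809/2 ≈ 39.0404
(b) Area = (√3/4)·s² = (√3/4)·45.08² = (√3/4)·2032.2064 ≈ 0.433013·2032.2064 ≈ 879.971

Height = 39.04, Area = 880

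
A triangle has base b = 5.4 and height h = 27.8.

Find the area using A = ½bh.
A = ½·b·h = ½·5.4·27.8 = ½·150.12 = 75.06

Area = 75.06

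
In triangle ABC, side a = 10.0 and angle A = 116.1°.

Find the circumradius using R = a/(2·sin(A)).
R = a/(2·sin(A)) = 10.0/(2·sin(116.1°))
sin(116.1°) ≈ 0.898028
R ≈ 10.0/(2·0.898028) = 10.0/1.79606 ≈ 5.56776

R = 5.568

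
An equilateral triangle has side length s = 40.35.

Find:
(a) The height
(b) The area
(a) The height splits the triangle into two 30-60-90 halves: h = s·√3/2 = 40.35·1.73205/2 ≈ 69.8883/2 ≈ 34.9441
(b) Area = (√3/4)·s² = (√3/4)·40.35² = (√3/4)·1628.1225 ≈ 0.433013·1628.1225 ≈ 704.998

Height = 34.94, Area = 705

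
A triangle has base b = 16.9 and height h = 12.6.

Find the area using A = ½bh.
A = ½·b·h = ½·16.9·12.6 = ½·212.94 = 106.47

Area = 106.47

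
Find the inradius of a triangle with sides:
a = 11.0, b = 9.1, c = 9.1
r = Area/s where s is the semi-perimeter.
s = (11.0 + 9.1 + 9.1)/2 = 29.2/2 = 14.6
Area = √(s(s−a)(s−b)(s−c)) = √(14.6·3.6·5.5·5.5) ≈ √1589.94 ≈ 39.8741
r ≈ 39.8741/14.6 ≈ 2.7311

r = 2.731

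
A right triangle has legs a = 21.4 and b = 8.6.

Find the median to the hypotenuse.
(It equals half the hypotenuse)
Hypotenuse c = √(a² + b²) = √(457.96 + 73.96) = √531.92 ≈ 23.0634
Median to hypotenuse = c/2 ≈ 23.0634/2 ≈ 11.5317

Median = 11.53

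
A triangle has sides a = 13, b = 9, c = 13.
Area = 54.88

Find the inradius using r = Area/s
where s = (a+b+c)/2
s = (13 + 9 + 13)/2 = 35/2 = 17.5
r = Area/s = 54.88/17.5 ≈ 3.136

r = 3.136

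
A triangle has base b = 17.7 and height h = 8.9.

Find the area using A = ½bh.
A = ½·b·h = ½·17.7·8.9 = ½·157.53 = 78.765

Area = 78.765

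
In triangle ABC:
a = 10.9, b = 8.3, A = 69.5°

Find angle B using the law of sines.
a/sin(A) = b/sin(B)  ⇒  sin(B) = b·sin(A)/a = 8.3·sin(69.5°)/10.9
sin(69.5°) ≈ 0.936672
sin(B) ≈ 8.3·0.936672/10.9 ≈ 7.77438/10.9 ≈ 0.713246
B = arcsin(0.713246) ≈ 45.4996°
(Since b ≤ a we need B ≤ A, so the obtuse alternative 180° − 45.4996° ≈ 134.5° is rejected.)

B = 45.5°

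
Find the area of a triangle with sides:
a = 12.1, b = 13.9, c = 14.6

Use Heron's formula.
s = (12.1 + 13.9 + 14.6)/2 = 40.6/2 = 20.3
s − a = 8.2, s − b = 6.4, s − c = 5.7
s(s−a)(s−b)(s−c) = 20.3·8.2·6.4·5.7 ≈ 6072.46
Area = √6072.46 ≈ 77.926

Area = 77.93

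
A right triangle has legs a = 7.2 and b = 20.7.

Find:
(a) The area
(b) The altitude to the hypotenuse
(a) The legs are perpendicular, so Area = ½·a·b = ½·7.2·20.7 = ½·149.04 = 74.52
(b) Hypotenuse c = √(a² + b²) = √(51.84 + 428.49) = √480.33 ≈ 21.9164
    Area = ½·c·h_c  ⇒  h_c = 2·Area/c = 149.04/21.9164 ≈ 6.80038

Area = 74.52, h_c = 6.8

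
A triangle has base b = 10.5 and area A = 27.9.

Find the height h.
A = ½·b·h  ⇒  h = 2A/b = 2·27.9/10.5 = 55.8/10.5 ≈ 5.31429

h = 5.314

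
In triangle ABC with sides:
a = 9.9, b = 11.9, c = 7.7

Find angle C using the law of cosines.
c² = a² + b² − 2ab·cos(C)  ⇒  cos(C) = (a² + b² − c²)/(2ab)
cos(C) = (9.9² + 11.9² − 7.7²)/(2·9.9·11.9) = (98.01 + 141.61 − 59.29)/235.62 = 180.33/235.62 ≈ 0.765343
C = arccos(0.765343) ≈ 40.0625°

C = 40.06°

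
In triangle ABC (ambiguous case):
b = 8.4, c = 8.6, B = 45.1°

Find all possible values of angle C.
b/sin(B) = c/sin(C)  ⇒  sin(C) = c·sin(B)/b = 8.6·sin(45.1°)/8.4
sin(45.1°) ≈ 0.70834
sin(C) ≈ 8.6·0.70834/8.4 ≈ 6.09172/8.4 ≈ 0.725205
Candidate 1: C₁ = arcsin(0.725205) ≈ 46.4859°  →  A = 180° − 45.1° − 46.4859° ≈ 88.4141° > 0, valid
Candidate 2: C₂ = 180° − C₁ ≈ 133.514°  →  A = 180° − 45.1° − 133.514° ≈ 1.38591° > 0, valid

C = 46.49° or C = 133.5° (two solutions)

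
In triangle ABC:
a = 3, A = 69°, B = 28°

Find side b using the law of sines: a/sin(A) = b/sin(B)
a/sin(A) = b/sin(B)  ⇒  b = a·sin(B)/sin(A) = 3·sin(28°)/sin(69°)
sin(28°) ≈ 0.469472, sin(69°) ≈ 0.93358
b ≈ 3·0.469472/0.93358 ≈ 1.40841/0.93358 ≈ 1.50862

b = 1.509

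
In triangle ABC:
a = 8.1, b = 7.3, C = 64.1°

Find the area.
Two sides and the included angle (SAS): A = ½·a·b·sin(C) = ½·8.1·7.3·sin(64.1°)
sin(64.1°) ≈ 0.899558
A ≈ ½·59.13·0.899558 = 29.565·0.899558 ≈ 26.5954

Area = 26.6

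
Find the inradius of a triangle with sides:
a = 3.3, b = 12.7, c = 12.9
r = Area/s where s is the semi-perimeter.
s = (3.3 + 12.7 + 12.9)/2 = 28.9/2 = 14.45
Area = √(s(s−a)(s−b)(s−c)) = √(14.45·11.15·1.75·1.55) ≈ √437.031 ≈ 20.9053
r ≈ 20.9053/14.45 ≈ 1.44673

r = 1.447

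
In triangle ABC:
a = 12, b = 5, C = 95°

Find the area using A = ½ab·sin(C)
A = ½·a·b·sin(C) = ½·12·5·sin(95°)
sin(95°) ≈ 0.996195
A ≈ ½·60·0.996195 = 30·0.996195 ≈ 29.8858

Area = 29.89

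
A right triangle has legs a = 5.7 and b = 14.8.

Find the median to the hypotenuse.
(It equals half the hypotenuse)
Hypotenuse c = √(a² + b²) = √(32.49 + 219.04) = √251.53 ≈ 15.8597
Median to hypotenuse = c/2 ≈ 15.8597/2 ≈ 7.92985

Median = 7.93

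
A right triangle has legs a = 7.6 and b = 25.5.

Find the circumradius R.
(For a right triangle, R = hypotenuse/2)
Hypotenuse c = √(a² + b²) = √(57.76 + 650.25) = √708.01 ≈ 26.6085
R = c/2 ≈ 26.6085/2 ≈ 13.3042

R = 13.3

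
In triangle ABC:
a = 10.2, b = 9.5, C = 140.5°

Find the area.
Two sides and the included angle (SAS): A = ½·a·b·sin(C) = ½·10.2·9.5·sin(140.5°)
sin(140.5°) ≈ 0.636078
A ≈ ½·96.9·0.636078 = 48.45·0.636078 ≈ 30.818

Area = 30.82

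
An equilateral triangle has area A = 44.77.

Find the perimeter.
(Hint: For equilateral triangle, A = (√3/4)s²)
A = (√3/4)s²  ⇒  s² = 4A/√3 = 4·44.77/√3 = 179.08/1.73205 ≈ 103.392
s ≈ √103.392 ≈ 10.1682
Perimeter = 3s ≈ 3·10.1682 ≈ 30.5045

Perimeter = 30.5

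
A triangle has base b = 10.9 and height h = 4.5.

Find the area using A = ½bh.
A = ½·b·h = ½·10.9·4.5 = ½·49.05 = 24.525

Area = 24.525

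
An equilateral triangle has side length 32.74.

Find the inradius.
r = Area/s with s the semi-perimeter.
Area = (√3/4)·32.74² = (√3/4)·1071.9076 ≈ 0.433013·1071.9076 ≈ 464.15
s = 3·32.74/2 = 49.11
r ≈ 464.15/49.11 ≈ 9.45122
(Equivalently r = side/(2√3) = 32.74/3.4641 ≈ 9.45122.)

r = 9.451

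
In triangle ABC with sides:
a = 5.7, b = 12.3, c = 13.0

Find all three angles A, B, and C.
Law of cosines for each angle (a² = 32.49, b² = 151.29, c² = 169):
cos(A) = (b² + c² − a²)/(2bc) = (151.29 + 169 − 32.49)/(2·12.3·13.0) = 287.8/319.8 ≈ 0.899937  ⇒  A ≈ 25.8502°
cos(B) = (a² + c² − b²)/(2ac) = (32.49 + 169 − 151.29)/(2·5.7·13.0) = 50.2/148.2 ≈ 0.338731  ⇒  B ≈ 70.2004°
cos(C) = (a² + b² − c²)/(2ab) = (32.49 + 151.29 − 169)/(2·5.7·12.3) = 14.78/140.22 ≈ 0.105406  ⇒  C ≈ 83.9495°
Check: A + B + C ≈ 180°

A = 25.85°, B = 70.2°, C = 83.95°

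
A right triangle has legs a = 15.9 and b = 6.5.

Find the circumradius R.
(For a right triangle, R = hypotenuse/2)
Hypotenuse c = √(a² + b²) = √(252.81 + 42.25) = √295.06 ≈ 17.1773
R = c/2 ≈ 17.1773/2 ≈ 8.58866

R = 8.589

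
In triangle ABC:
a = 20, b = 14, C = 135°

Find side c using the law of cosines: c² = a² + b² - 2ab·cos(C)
c² = 20² + 14² − 2·20·14·cos(135°)
cos(135°) ≈ -0.707107
c² ≈ 400 + 196 − 560·(-0.707107) ≈ 596 + 395.98 ≈ 991.98
c ≈ √991.98 ≈ 31.4957

c = 31.5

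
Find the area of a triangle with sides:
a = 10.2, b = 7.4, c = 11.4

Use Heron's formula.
s = (10.2 + 7.4 + 11.4)/2 = 29/2 = 14.5
s − a = 4.3, s − b = 7.1, s − c = 3.1
s(s−a)(s−b)(s−c) = 14.5·4.3·7.1·3.1 ≈ 1372.32
Area = √1372.32 ≈ 37.0449

Area = 37.04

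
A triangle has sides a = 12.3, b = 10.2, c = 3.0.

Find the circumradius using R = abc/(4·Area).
First find the area with Heron's formula.
s = (12.3 + 10.2 + 3.0)/2 = 12.75
Area = √(s(s−a)(s−b)(s−c)) = √(12.75·0.45·2.55·9.75) ≈ √142.649 ≈ 11.9436
abc = 12.3·10.2·3.0 = 376.38
R = abc/(4·Area) ≈ 376.38/(4·11.9436) = 376.38/47.7742 ≈ 7.87831

R = 7.878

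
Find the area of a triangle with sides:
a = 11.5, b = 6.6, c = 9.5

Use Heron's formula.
s = (11.5 + 6.6 + 9.5)/2 = 27.6/2 = 13.8
s − a = 2.3, s − b = 7.2, s − c = 4.3
s(s−a)(s−b)(s−c) = 13.8·2.3·7.2·4.3 ≈ 982.67
Area = √982.67 ≈ 31.3476

Area = 31.35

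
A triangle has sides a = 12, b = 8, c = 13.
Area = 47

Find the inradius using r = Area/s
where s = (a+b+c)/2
s = (12 + 8 + 13)/2 = 33/2 = 16.5
r = Area/s = 47/16.5 ≈ 2.84848

r = 2.848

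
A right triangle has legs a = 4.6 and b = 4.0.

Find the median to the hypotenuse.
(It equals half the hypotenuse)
Hypotenuse c = √(a² + b²) = √(21.16 + 16) = √37.16 ≈ 6.0959
Median to hypotenuse = c/2 ≈ 6.0959/2 ≈ 3.04795

Median = 3.048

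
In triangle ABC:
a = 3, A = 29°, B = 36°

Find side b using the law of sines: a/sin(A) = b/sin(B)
a/sin(A) = b/sin(B)  ⇒  b = a·sin(B)/sin(A) = 3·sin(36°)/sin(29°)
sin(36°) ≈ 0.587785, sin(29°) ≈ 0.48481
b ≈ 3·0.587785/0.48481 ≈ 1.76336/0.48481 ≈ 3.63721

b = 3.637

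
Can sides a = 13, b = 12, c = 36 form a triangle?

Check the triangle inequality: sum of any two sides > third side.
a + b vs c: 13 + 12 = 25 ≤ 36  ✗
a + c vs b: 13 + 36 = 49 > 12  ✓
b + c vs a: 12 + 36 = 48 > 13  ✓

No: 13 + 12 = 25 is not > 36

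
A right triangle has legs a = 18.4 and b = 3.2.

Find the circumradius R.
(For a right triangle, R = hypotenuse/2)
Hypotenuse c = √(a² + b²) = √(338.56 + 10.24) = √348.8 ≈ 18.6762
R = c/2 ≈ 18.6762/2 ≈ 9.33809

R = 9.338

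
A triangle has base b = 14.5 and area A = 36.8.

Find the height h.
A = ½·b·h  ⇒  h = 2A/b = 2·36.8/14.5 = 73.6/14.5 ≈ 5.07586

h = 5.076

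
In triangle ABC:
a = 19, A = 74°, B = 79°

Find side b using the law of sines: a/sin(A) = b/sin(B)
a/sin(A) = b/sin(B)  ⇒  b = a·sin(B)/sin(A) = 19·sin(79°)/sin(74°)
sin(79°) ≈ 0.981627, sin(74°) ≈ 0.961262
b ≈ 19·0.981627/0.961262 ≈ 18.6509/0.961262 ≈ 19.4025

b = 19.4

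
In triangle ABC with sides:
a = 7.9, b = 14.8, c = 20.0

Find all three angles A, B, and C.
Law of cosines for each angle (a² = 62.41, b² = 219.04, c² = 400):
cos(A) = (b² + c² − a²)/(2bc) = (219.04 + 400 − 62.41)/(2·14.8·20.0) = 556.63/592 ≈ 0.940253  ⇒  A ≈ 19.9058°
cos(B) = (a² + c² − b²)/(2ac) = (62.41 + 400 − 219.04)/(2·7.9·20.0) = 243.37/316 ≈ 0.770158  ⇒  B ≈ 39.6319°
cos(C) = (a² + b² − c²)/(2ab) = (62.41 + 219.04 − 400)/(2·7.9·14.8) = -118.55/233.84 ≈ -0.506971  ⇒  C ≈ 120.462°
Check: A + B + C ≈ 180°

A = 19.91°, B = 39.63°, C = 120.5°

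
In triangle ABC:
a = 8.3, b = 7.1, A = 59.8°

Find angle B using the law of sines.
a/sin(A) = b/sin(B)  ⇒  sin(B) = b·sin(A)/a = 7.1·sin(59.8°)/8.3
sin(59.8°) ≈ 0.864275
sin(B) ≈ 7.1·0.864275/8.3 ≈ 6.13635/8.3 ≈ 0.739319
B = arcsin(0.739319) ≈ 47.6735°
(Since b ≤ a we need B ≤ A, so the obtuse alternative 180° − 47.6735° ≈ 132.327° is rejected.)

B = 47.67°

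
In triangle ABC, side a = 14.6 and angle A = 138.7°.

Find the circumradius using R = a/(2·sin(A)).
R = a/(2·sin(A)) = 14.6/(2·sin(138.7°))
sin(138.7°) ≈ 0.660002
R ≈ 14.6/(2·0.660002) = 14.6/1.32 ≈ 11.0606

R = 11.06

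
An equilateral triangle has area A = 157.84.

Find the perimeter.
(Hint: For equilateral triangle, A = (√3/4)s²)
A = (√3/4)s²  ⇒  s² = 4A/√3 = 4·157.84/√3 = 631.36/1.73205 ≈ 364.516
s ≈ √364.516 ≈ 19.0923
Perimeter = 3s ≈ 3·19.0923 ≈ 57.2769

Perimeter = 57.28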